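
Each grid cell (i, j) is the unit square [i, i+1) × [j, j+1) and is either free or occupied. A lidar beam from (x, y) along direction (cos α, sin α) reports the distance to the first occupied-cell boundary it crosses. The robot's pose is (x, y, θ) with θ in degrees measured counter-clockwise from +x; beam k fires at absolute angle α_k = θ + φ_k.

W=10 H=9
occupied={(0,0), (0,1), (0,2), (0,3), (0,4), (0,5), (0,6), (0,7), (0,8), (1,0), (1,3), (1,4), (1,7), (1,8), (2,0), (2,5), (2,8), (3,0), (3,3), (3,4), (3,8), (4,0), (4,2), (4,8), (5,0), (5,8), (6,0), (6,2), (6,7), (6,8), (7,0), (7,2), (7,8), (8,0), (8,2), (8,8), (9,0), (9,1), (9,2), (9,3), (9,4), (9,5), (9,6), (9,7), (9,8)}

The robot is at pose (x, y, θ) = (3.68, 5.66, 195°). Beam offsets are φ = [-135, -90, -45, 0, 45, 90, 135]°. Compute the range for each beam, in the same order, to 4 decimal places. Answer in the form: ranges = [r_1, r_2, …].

beam 1: φ=-135°, α=60°
  d=(0.5000,0.8660)  start (3,5)  tX=0.6400 tY=0.3926  stride 1/|dx|=2.0000 1/|dy|=1.1547
    cross y-line → (3,6), t=0.3926
    cross x-line → (4,6), t=0.6400
    cross y-line → (4,7), t=1.5473
    cross x-line → (5,7), t=2.6400
    cross y-line → (5,8), t=2.7020 (wall)
  → r_1 = 2.7020
beam 2: φ=-90°, α=105°
  d=(-0.2588,0.9659)  start (3,5)  tX=2.6273 tY=0.3520  stride 1/|dx|=3.8637 1/|dy|=1.0353
    cross y-line → (3,6), t=0.3520
    cross y-line → (3,7), t=1.3873
    cross y-line → (3,8), t=2.4225 (wall)
  → r_2 = 2.4225
beam 3: φ=-45°, α=150°
  d=(-0.8660,0.5000)  start (3,5)  tX=0.7852 tY=0.6800  stride 1/|dx|=1.1547 1/|dy|=2.0000
    cross y-line → (3,6), t=0.6800
    cross x-line → (2,6), t=0.7852
    cross x-line → (1,6), t=1.9399
    cross y-line → (1,7), t=2.6800 (wall)
  → r_3 = 2.6800
beam 4: φ=0°, α=195°
  d=(-0.9659,-0.2588)  start (3,5)  tX=0.7040 tY=2.5500  stride 1/|dx|=1.0353 1/|dy|=3.8637
    cross x-line → (2,5), t=0.7040 (wall)
  → r_4 = 0.7040
beam 5: φ=45°, α=240°
  d=(-0.5000,-0.8660)  start (3,5)  tX=1.3600 tY=0.7621  stride 1/|dx|=2.0000 1/|dy|=1.1547
    cross y-line → (3,4), t=0.7621 (wall)
  → r_5 = 0.7621
beam 6: φ=90°, α=285°
  d=(0.2588,-0.9659)  start (3,5)  tX=1.2364 tY=0.6833  stride 1/|dx|=3.8637 1/|dy|=1.0353
    cross y-line → (3,4), t=0.6833 (wall)
  → r_6 = 0.6833
beam 7: φ=135°, α=330°
  d=(0.8660,-0.5000)  start (3,5)  tX=0.3695 tY=1.3200  stride 1/|dx|=1.1547 1/|dy|=2.0000
    cross x-line → (4,5), t=0.3695
    cross y-line → (4,4), t=1.3200
    cross x-line → (5,4), t=1.5242
    cross x-line → (6,4), t=2.6789
    cross y-line → (6,3), t=3.3200
    cross x-line → (7,3), t=3.8336
    cross x-line → (8,3), t=4.9883
    cross y-line → (8,2), t=5.3200 (wall)
  → r_7 = 5.3200

ranges = [2.7020, 2.4225, 2.6800, 0.7040, 0.7621, 0.6833, 5.3200]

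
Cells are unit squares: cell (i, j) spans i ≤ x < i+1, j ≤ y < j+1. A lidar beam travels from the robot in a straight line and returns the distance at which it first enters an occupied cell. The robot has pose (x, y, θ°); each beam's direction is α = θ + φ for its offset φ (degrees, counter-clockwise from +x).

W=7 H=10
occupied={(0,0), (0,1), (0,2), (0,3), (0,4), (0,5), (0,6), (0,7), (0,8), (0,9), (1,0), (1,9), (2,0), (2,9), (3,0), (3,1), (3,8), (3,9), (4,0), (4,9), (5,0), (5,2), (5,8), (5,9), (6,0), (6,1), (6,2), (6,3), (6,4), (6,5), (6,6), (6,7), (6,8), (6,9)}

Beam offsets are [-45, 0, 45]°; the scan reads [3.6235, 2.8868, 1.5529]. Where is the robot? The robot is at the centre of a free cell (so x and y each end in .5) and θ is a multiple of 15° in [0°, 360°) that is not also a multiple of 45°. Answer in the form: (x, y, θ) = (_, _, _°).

Candidates: 36 free-cell centres × 16 headings = 576 poses. Raycast each; keep the one whose scan matches to 4 dp.
  (2.5, 8.5, 345°): beam 1 = 6.3509 ≠ 3.6235 ✗
  (4.5, 3.5, 210°): beam 2 = 4.0415 ≠ 2.8868 ✗
  (3.5, 6.5, 285°): beam 1 = 5.0000 ≠ 3.6235 ✗
  …
  (4.5, 5.5, 300°): r_1=3.6235, r_2=2.8868, r_3=1.5529 — all match ✓
Unique over the lattice → pose = (4.5, 5.5, 300°).

(x, y, θ) = (4.5, 5.5, 300°)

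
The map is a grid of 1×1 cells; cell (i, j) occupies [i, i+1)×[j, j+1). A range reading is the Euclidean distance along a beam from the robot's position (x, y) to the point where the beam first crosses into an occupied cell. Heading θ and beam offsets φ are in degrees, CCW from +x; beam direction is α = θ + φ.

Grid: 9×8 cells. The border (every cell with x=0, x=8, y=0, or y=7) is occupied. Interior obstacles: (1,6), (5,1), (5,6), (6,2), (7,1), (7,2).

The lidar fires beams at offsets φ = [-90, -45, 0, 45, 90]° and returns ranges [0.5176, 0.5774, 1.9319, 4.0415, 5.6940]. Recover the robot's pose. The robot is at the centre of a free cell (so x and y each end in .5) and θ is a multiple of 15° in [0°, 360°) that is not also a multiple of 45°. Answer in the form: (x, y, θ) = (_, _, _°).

Candidates: 36 free-cell centres × 16 headings = 576 poses. Raycast each; keep the one whose scan matches to 4 dp.
  (5.5, 3.5, 240°): beam 1 = 5.0000 ≠ 0.5176 ✗
  (7.5, 6.5, 330°): beam 1 = 6.3509 ≠ 0.5176 ✗
  (4.5, 5.5, 75°): beam 1 = 3.6235 ≠ 0.5176 ✗
  (6.5, 4.5, 60°): beam 1 = 1.7321 ≠ 0.5176 ✗
  (6.5, 1.5, 150°): beam 1 = 0.5774 ≠ 0.5176 ✗
  …
  (4.5, 6.5, 165°): r_1=0.5176, r_2=0.5774, r_3=1.9319, r_4=4.0415, r_5=5.6940 — all match ✓
No second candidate reproduces the full scan.

(x, y, θ) = (4.5, 6.5, 165°)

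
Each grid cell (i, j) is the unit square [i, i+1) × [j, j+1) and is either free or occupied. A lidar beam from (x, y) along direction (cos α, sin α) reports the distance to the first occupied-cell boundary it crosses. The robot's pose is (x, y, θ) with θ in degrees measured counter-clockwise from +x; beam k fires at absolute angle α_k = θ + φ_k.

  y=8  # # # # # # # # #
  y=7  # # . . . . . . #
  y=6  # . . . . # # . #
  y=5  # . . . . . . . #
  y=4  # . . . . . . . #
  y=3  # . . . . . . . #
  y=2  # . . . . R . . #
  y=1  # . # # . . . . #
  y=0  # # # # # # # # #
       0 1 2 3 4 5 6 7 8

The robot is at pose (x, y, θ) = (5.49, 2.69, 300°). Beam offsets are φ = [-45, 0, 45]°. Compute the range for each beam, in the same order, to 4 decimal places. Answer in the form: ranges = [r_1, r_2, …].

ranges = [1.7496, 1.9514, 2.5985]

beam 1: φ=-45°, α=255°
  dir = (cos 255°, sin 255°) = (-0.2588, -0.9659); from cell (5,2)
  next x-line at t=1.8932, next y-line at t=0.7143; Δt_x=3.8637, Δt_y=1.0353
    y: enter (5,1) at t=0.7143
    y: enter (5,0) at t=1.7496 ← occupied
  → r_1 = 1.7496
beam 2: φ=0°, α=300°
  dir = (cos 300°, sin 300°) = (0.5000, -0.8660); from cell (5,2)
  next x-line at t=1.0200, next y-line at t=0.7967; Δt_x=2.0000, Δt_y=1.1547
    y: enter (5,1) at t=0.7967
    x: enter (6,1) at t=1.0200
    y: enter (6,0) at t=1.9514 ← occupied
  → r_2 = 1.9514
beam 3: φ=45°, α=345°
  dir = (cos 345°, sin 345°) = (0.9659, -0.2588); from cell (5,2)
  next x-line at t=0.5280, next y-line at t=2.6660; Δt_x=1.0353, Δt_y=3.8637
    x: enter (6,2) at t=0.5280
    x: enter (7,2) at t=1.5633
    x: enter (8,2) at t=2.5985 ← occupied
  → r_3 = 2.5985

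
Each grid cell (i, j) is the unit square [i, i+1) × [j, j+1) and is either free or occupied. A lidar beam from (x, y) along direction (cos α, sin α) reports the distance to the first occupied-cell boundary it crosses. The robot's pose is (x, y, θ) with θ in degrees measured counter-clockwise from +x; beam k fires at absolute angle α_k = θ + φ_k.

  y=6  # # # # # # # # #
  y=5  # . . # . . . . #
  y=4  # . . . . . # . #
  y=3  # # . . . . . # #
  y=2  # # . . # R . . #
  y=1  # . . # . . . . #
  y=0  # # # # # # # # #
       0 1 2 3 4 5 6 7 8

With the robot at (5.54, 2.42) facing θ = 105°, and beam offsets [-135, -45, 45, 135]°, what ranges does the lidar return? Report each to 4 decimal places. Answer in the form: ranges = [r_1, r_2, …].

beam 1: φ=-135°, α=330°
  direction (0.8660, -0.5000); cell (5,2); t to first gridline: x 0.5312, y 0.8400 (then +1.1547 / +2.0000)
    (6,2) via x @ 0.5312
    (6,1) via y @ 0.8400
    (7,1) via x @ 1.6859
    (7,0) via y @ 2.8400  # hit
  → r_1 = 2.8400
beam 2: φ=-45°, α=60°
  direction (0.5000, 0.8660); cell (5,2); t to first gridline: x 0.9200, y 0.6697 (then +2.0000 / +1.1547)
    (5,3) via y @ 0.6697
    (6,3) via x @ 0.9200
    (6,4) via y @ 1.8244  # hit
  → r_2 = 1.8244
beam 3: φ=45°, α=150°
  direction (-0.8660, 0.5000); cell (5,2); t to first gridline: x 0.6235, y 1.1600 (then +1.1547 / +2.0000)
    (4,2) via x @ 0.6235  # hit
  → r_3 = 0.6235
beam 4: φ=135°, α=240°
  direction (-0.5000, -0.8660); cell (5,2); t to first gridline: x 1.0800, y 0.4850 (then +2.0000 / +1.1547)
    (5,1) via y @ 0.4850
    (4,1) via x @ 1.0800
    (4,0) via y @ 1.6397  # hit
  → r_4 = 1.6397

ranges = [2.8400, 1.8244, 0.6235, 1.6397]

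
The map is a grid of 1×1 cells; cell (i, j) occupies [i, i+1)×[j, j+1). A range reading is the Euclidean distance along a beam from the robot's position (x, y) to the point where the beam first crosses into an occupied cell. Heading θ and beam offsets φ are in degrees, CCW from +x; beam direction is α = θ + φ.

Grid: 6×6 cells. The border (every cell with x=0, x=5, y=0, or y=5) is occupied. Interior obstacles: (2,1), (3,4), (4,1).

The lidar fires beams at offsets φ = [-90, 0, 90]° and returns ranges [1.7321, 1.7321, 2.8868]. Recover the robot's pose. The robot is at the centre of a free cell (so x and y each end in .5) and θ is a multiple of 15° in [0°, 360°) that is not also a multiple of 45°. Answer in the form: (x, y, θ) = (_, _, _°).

The pose lattice has 13·16 = 208 candidates. Test each by forward raycasting.
  (2.5, 3.5, 105°): beam 1 = 2.5882 ≠ 1.7321 ✗
  (4.5, 4.5, 300°): beam 1 = 0.5774 ≠ 1.7321 ✗
  (3.5, 1.5, 75°): beam 1 = 0.5176 ≠ 1.7321 ✗
  (3.5, 3.5, 165°): beam 1 = 0.5176 ≠ 1.7321 ✗
  …
  (2.5, 3.5, 210°): r_1=1.7321, r_2=1.7321, r_3=2.8868 — all match ✓
Unique over the lattice → pose = (2.5, 3.5, 210°).

(x, y, θ) = (2.5, 3.5, 210°)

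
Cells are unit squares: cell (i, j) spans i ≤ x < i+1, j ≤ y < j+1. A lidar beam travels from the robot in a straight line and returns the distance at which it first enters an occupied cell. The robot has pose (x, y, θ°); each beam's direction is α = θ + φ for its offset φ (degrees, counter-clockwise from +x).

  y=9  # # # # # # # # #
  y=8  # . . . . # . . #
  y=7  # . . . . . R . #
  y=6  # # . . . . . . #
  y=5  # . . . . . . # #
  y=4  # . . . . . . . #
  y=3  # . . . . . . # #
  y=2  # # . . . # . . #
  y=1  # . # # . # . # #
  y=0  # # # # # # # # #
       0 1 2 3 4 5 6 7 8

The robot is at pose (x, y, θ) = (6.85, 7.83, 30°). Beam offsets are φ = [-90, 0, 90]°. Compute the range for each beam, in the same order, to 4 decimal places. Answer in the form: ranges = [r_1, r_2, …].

ranges = [2.1131, 1.3279, 1.3510]

beam 1: φ=-90°, α=300°
  direction (0.5000, -0.8660); cell (6,7); t to first gridline: x 0.3000, y 0.9584 (then +2.0000 / +1.1547)
    (7,7) via x @ 0.3000
    (7,6) via y @ 0.9584
    (7,5) via y @ 2.1131  # hit
  → r_1 = 2.1131
beam 2: φ=0°, α=30°
  direction (0.8660, 0.5000); cell (6,7); t to first gridline: x 0.1732, y 0.3400 (then +1.1547 / +2.0000)
    (7,7) via x @ 0.1732
    (7,8) via y @ 0.3400
    (8,8) via x @ 1.3279  # hit
  → r_2 = 1.3279
beam 3: φ=90°, α=120°
  direction (-0.5000, 0.8660); cell (6,7); t to first gridline: x 1.7000, y 0.1963 (then +2.0000 / +1.1547)
    (6,8) via y @ 0.1963
    (6,9) via y @ 1.3510  # hit
  → r_3 = 1.3510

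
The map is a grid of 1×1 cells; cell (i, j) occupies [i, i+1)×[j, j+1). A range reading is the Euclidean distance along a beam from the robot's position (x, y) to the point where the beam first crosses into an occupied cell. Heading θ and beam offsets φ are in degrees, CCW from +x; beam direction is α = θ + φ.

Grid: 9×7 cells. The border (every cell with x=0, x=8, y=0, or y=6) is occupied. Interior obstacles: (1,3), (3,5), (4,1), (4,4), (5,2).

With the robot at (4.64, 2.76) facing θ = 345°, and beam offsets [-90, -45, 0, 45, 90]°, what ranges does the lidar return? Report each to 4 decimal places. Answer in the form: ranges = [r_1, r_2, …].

beam 1: φ=-90°, α=255°
  direction (-0.2588, -0.9659); cell (4,2); t to first gridline: x 2.4728, y 0.7868 (then +3.8637 / +1.0353)
    (4,1) via y @ 0.7868  # hit
  → r_1 = 0.7868
beam 2: φ=-45°, α=300°
  direction (0.5000, -0.8660); cell (4,2); t to first gridline: x 0.7200, y 0.8776 (then +2.0000 / +1.1547)
    (5,2) via x @ 0.7200  # hit
  → r_2 = 0.7200
beam 3: φ=0°, α=345°
  direction (0.9659, -0.2588); cell (4,2); t to first gridline: x 0.3727, y 2.9364 (then +1.0353 / +3.8637)
    (5,2) via x @ 0.3727  # hit
  → r_3 = 0.3727
beam 4: φ=45°, α=30°
  direction (0.8660, 0.5000); cell (4,2); t to first gridline: x 0.4157, y 0.4800 (then +1.1547 / +2.0000)
    (5,2) via x @ 0.4157  # hit
  → r_4 = 0.4157
beam 5: φ=90°, α=75°
  direction (0.2588, 0.9659); cell (4,2); t to first gridline: x 1.3909, y 0.2485 (then +3.8637 / +1.0353)
    (4,3) via y @ 0.2485
    (4,4) via y @ 1.2837  # hit
  → r_5 = 1.2837

ranges = [0.7868, 0.7200, 0.3727, 0.4157, 1.2837]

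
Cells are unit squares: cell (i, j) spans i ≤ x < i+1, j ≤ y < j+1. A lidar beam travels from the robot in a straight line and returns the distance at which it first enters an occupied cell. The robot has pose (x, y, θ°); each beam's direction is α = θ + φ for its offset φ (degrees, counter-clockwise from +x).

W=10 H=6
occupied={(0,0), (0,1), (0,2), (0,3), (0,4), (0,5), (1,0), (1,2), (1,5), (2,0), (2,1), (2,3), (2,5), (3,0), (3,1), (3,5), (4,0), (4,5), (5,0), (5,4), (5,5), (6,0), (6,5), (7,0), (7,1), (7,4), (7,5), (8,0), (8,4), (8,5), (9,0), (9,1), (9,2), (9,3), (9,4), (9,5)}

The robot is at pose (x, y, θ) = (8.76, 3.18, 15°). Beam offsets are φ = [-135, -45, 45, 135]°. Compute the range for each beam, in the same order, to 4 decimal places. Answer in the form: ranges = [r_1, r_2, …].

ranges = [1.5200, 0.2771, 0.4800, 1.6400]

beam 1: φ=-135°, α=240°
  cosα=-0.5000 sinα=-0.8660 | (8,3) | tMaxX 1.5200 tMaxY 0.2078 | tΔX 2.0000 tΔY 1.1547
    t=0.2078 [y] (8,2)
    t=1.3625 [y] (8,1)
    t=1.5200 [x] (7,1) — stop
  → r_1 = 1.5200
beam 2: φ=-45°, α=330°
  cosα=0.8660 sinα=-0.5000 | (8,3) | tMaxX 0.2771 tMaxY 0.3600 | tΔX 1.1547 tΔY 2.0000
    t=0.2771 [x] (9,3) — stop
  → r_2 = 0.2771
beam 3: φ=45°, α=60°
  cosα=0.5000 sinα=0.8660 | (8,3) | tMaxX 0.4800 tMaxY 0.9469 | tΔX 2.0000 tΔY 1.1547
    t=0.4800 [x] (9,3) — stop
  → r_3 = 0.4800
beam 4: φ=135°, α=150°
  cosα=-0.8660 sinα=0.5000 | (8,3) | tMaxX 0.8776 tMaxY 1.6400 | tΔX 1.1547 tΔY 2.0000
    t=0.8776 [x] (7,3)
    t=1.6400 [y] (7,4) — stop
  → r_4 = 1.6400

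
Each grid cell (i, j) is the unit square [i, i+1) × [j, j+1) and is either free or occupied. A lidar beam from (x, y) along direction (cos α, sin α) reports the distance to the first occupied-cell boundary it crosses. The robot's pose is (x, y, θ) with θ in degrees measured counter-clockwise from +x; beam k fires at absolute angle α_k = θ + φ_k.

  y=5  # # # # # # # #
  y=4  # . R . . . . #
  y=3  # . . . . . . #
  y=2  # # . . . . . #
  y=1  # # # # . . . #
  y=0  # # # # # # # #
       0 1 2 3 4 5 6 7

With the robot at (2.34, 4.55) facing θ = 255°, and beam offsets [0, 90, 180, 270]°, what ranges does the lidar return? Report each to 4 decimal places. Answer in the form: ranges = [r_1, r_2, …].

beam 1: φ=0°, α=255°
  direction (-0.2588, -0.9659); cell (2,4); t to first gridline: x 1.3137, y 0.5694 (then +3.8637 / +1.0353)
    (2,3) via y @ 0.5694
    (1,3) via x @ 1.3137
    (1,2) via y @ 1.6047  # hit
  → r_1 = 1.6047
beam 2: φ=90°, α=345°
  direction (0.9659, -0.2588); cell (2,4); t to first gridline: x 0.6833, y 2.1250 (then +1.0353 / +3.8637)
    (3,4) via x @ 0.6833
    (4,4) via x @ 1.7186
    (4,3) via y @ 2.1250
    (5,3) via x @ 2.7538
    (6,3) via x @ 3.7891
    (7,3) via x @ 4.8244  # hit
  → r_2 = 4.8244
beam 3: φ=180°, α=75°
  direction (0.2588, 0.9659); cell (2,4); t to first gridline: x 2.5500, y 0.4659 (then +3.8637 / +1.0353)
    (2,5) via y @ 0.4659  # hit
  → r_3 = 0.4659
beam 4: φ=270°, α=165°
  direction (-0.9659, 0.2588); cell (2,4); t to first gridline: x 0.3520, y 1.7387 (then +1.0353 / +3.8637)
    (1,4) via x @ 0.3520
    (0,4) via x @ 1.3873  # hit
  → r_4 = 1.3873

ranges = [1.6047, 4.8244, 0.4659, 1.3873]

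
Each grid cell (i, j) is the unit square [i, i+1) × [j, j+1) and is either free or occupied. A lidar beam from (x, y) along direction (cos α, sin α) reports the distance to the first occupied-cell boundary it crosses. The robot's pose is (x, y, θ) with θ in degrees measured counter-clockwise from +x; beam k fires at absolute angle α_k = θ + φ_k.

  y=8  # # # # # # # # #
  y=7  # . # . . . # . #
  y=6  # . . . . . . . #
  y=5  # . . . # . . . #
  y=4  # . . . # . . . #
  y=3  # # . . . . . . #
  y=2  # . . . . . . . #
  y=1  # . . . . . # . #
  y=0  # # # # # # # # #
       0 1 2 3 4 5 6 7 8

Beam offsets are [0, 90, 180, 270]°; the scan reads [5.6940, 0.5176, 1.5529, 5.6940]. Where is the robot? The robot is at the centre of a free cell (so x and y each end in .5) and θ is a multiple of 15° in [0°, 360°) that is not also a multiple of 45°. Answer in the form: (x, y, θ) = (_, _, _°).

Candidates: 43 free-cell centres × 16 headings = 688 poses. Raycast each; keep the one whose scan matches to 4 dp.
  (6.5, 4.5, 15°): beam 1 = 1.5529 ≠ 5.6940 ✗
  (5.5, 3.5, 150°): beam 1 = 1.0000 ≠ 5.6940 ✗
  (3.5, 2.5, 285°): beam 1 = 1.5529 ≠ 5.6940 ✗
  …
  (6.5, 2.5, 195°): r_1=5.6940, r_2=0.5176, r_3=1.5529, r_4=5.6940 — all match ✓
No second candidate reproduces the full scan.

(x, y, θ) = (6.5, 2.5, 195°)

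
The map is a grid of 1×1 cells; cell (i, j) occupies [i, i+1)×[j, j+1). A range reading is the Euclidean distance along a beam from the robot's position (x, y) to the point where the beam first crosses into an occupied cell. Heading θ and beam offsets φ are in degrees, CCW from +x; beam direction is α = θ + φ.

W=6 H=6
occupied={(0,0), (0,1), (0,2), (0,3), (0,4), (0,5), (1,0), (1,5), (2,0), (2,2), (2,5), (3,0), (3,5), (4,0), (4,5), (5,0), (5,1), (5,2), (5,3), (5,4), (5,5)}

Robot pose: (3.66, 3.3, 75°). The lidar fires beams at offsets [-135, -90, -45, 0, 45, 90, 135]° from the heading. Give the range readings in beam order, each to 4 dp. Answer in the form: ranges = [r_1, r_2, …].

ranges = [2.6558, 1.3873, 1.5473, 1.7600, 1.9630, 2.7538, 0.7621]

beam 1: φ=-135°, α=300°
  d=(0.5000,-0.8660)  start (3,3)  tX=0.6800 tY=0.3464  stride 1/|dx|=2.0000 1/|dy|=1.1547
    cross y-line → (3,2), t=0.3464
    cross x-line → (4,2), t=0.6800
    cross y-line → (4,1), t=1.5011
    cross y-line → (4,0), t=2.6558 (wall)
  → r_1 = 2.6558
beam 2: φ=-90°, α=345°
  d=(0.9659,-0.2588)  start (3,3)  tX=0.3520 tY=1.1591  stride 1/|dx|=1.0353 1/|dy|=3.8637
    cross x-line → (4,3), t=0.3520
    cross y-line → (4,2), t=1.1591
    cross x-line → (5,2), t=1.3873 (wall)
  → r_2 = 1.3873
beam 3: φ=-45°, α=30°
  d=(0.8660,0.5000)  start (3,3)  tX=0.3926 tY=1.4000  stride 1/|dx|=1.1547 1/|dy|=2.0000
    cross x-line → (4,3), t=0.3926
    cross y-line → (4,4), t=1.4000
    cross x-line → (5,4), t=1.5473 (wall)
  → r_3 = 1.5473
beam 4: φ=0°, α=75°
  d=(0.2588,0.9659)  start (3,3)  tX=1.3137 tY=0.7247  stride 1/|dx|=3.8637 1/|dy|=1.0353
    cross y-line → (3,4), t=0.7247
    cross x-line → (4,4), t=1.3137
    cross y-line → (4,5), t=1.7600 (wall)
  → r_4 = 1.7600
beam 5: φ=45°, α=120°
  d=(-0.5000,0.8660)  start (3,3)  tX=1.3200 tY=0.8083  stride 1/|dx|=2.0000 1/|dy|=1.1547
    cross y-line → (3,4), t=0.8083
    cross x-line → (2,4), t=1.3200
    cross y-line → (2,5), t=1.9630 (wall)
  → r_5 = 1.9630
beam 6: φ=90°, α=165°
  d=(-0.9659,0.2588)  start (3,3)  tX=0.6833 tY=2.7046  stride 1/|dx|=1.0353 1/|dy|=3.8637
    cross x-line → (2,3), t=0.6833
    cross x-line → (1,3), t=1.7186
    cross y-line → (1,4), t=2.7046
    cross x-line → (0,4), t=2.7538 (wall)
  → r_6 = 2.7538
beam 7: φ=135°, α=210°
  d=(-0.8660,-0.5000)  start (3,3)  tX=0.7621 tY=0.6000  stride 1/|dx|=1.1547 1/|dy|=2.0000
    cross y-line → (3,2), t=0.6000
    cross x-line → (2,2), t=0.7621 (wall)
  → r_7 = 0.7621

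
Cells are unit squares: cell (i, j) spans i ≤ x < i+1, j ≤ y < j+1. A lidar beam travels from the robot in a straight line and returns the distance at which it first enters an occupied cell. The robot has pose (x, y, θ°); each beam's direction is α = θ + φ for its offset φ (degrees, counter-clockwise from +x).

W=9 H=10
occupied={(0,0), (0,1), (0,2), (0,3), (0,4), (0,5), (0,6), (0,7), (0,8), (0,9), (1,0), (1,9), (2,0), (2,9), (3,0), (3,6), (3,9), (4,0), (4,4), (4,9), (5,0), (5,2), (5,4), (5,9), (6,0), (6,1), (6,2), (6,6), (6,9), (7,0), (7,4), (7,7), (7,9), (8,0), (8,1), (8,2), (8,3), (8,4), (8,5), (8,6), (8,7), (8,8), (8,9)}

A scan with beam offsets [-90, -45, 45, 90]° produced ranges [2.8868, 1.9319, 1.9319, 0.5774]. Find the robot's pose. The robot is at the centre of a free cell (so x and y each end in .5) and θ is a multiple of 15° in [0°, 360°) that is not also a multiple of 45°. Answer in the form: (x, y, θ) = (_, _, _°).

Candidates: 47 free-cell centres × 16 headings = 752 poses. Raycast each; keep the one whose scan matches to 4 dp.
  (1.5, 2.5, 105°): beam 1 = 5.7956 ≠ 2.8868 ✗
  (4.5, 2.5, 15°): beam 1 = 1.5529 ≠ 2.8868 ✗
  (5.5, 3.5, 30°): beam 1 = 0.5774 ≠ 2.8868 ✗
  (7.5, 5.5, 60°): beam 1 = 0.5774 ≠ 2.8868 ✗
  …
  (1.5, 5.5, 60°): r_1=2.8868, r_2=1.9319, r_3=1.9319, r_4=0.5774 — all match ✓
Only this pose fits every beam.

(x, y, θ) = (1.5, 5.5, 60°)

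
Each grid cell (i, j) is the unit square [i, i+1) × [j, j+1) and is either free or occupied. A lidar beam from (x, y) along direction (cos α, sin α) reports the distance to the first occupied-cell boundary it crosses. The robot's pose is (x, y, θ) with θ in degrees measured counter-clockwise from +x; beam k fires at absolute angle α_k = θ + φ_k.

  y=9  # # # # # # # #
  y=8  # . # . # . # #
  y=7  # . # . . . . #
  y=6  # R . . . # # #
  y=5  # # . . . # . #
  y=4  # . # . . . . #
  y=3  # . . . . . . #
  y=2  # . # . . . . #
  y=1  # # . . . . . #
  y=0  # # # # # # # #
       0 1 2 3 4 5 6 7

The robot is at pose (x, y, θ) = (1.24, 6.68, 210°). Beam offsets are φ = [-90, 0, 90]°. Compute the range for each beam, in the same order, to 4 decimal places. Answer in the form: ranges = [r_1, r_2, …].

beam 1: φ=-90°, α=120°
  d=(-0.5000,0.8660)  start (1,6)  tX=0.4800 tY=0.3695  stride 1/|dx|=2.0000 1/|dy|=1.1547
    cross y-line → (1,7), t=0.3695
    cross x-line → (0,7), t=0.4800 (wall)
  → r_1 = 0.4800
beam 2: φ=0°, α=210°
  d=(-0.8660,-0.5000)  start (1,6)  tX=0.2771 tY=1.3600  stride 1/|dx|=1.1547 1/|dy|=2.0000
    cross x-line → (0,6), t=0.2771 (wall)
  → r_2 = 0.2771
beam 3: φ=90°, α=300°
  d=(0.5000,-0.8660)  start (1,6)  tX=1.5200 tY=0.7852  stride 1/|dx|=2.0000 1/|dy|=1.1547
    cross y-line → (1,5), t=0.7852 (wall)
  → r_3 = 0.7852

ranges = [0.4800, 0.2771, 0.7852]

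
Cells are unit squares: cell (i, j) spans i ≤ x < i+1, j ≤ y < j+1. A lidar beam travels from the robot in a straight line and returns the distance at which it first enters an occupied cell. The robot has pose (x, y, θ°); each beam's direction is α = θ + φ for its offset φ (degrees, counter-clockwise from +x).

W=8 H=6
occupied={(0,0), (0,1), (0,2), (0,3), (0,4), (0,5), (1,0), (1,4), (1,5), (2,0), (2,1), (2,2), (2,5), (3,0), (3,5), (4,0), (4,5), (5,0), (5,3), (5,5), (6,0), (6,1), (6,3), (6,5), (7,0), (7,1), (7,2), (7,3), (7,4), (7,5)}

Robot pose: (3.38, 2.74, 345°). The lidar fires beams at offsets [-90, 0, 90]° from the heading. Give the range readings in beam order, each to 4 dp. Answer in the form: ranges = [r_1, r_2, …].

ranges = [1.4682, 2.8591, 2.3397]

beam 1: φ=-90°, α=255°
  cosα=-0.2588 sinα=-0.9659 | (3,2) | tMaxX 1.4682 tMaxY 0.7661 | tΔX 3.8637 tΔY 1.0353
    t=0.7661 [y] (3,1)
    t=1.4682 [x] (2,1) — stop
  → r_1 = 1.4682
beam 2: φ=0°, α=345°
  cosα=0.9659 sinα=-0.2588 | (3,2) | tMaxX 0.6419 tMaxY 2.8591 | tΔX 1.0353 tΔY 3.8637
    t=0.6419 [x] (4,2)
    t=1.6771 [x] (5,2)
    t=2.7124 [x] (6,2)
    t=2.8591 [y] (6,1) — stop
  → r_2 = 2.8591
beam 3: φ=90°, α=75°
  cosα=0.2588 sinα=0.9659 | (3,2) | tMaxX 2.3955 tMaxY 0.2692 | tΔX 3.8637 tΔY 1.0353
    t=0.2692 [y] (3,3)
    t=1.3044 [y] (3,4)
    t=2.3397 [y] (3,5) — stop
  → r_3 = 2.3397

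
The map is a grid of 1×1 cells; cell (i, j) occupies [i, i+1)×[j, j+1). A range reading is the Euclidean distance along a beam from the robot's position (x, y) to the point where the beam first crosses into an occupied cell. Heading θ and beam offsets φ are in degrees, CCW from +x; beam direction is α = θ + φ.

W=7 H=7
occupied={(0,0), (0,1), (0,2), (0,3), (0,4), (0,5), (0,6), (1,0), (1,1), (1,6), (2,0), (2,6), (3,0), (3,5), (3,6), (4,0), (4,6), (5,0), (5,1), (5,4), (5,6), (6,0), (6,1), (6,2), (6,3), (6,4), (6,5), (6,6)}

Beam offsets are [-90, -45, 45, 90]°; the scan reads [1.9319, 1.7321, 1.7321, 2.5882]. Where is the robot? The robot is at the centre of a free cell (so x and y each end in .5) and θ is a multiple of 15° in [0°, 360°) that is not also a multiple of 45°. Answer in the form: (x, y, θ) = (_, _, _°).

Candidates: 21 free-cell centres × 16 headings = 336 poses. Raycast each; keep the one whose scan matches to 4 dp.
  (5.5, 3.5, 255°): beam 1 = 4.6587 ≠ 1.9319 ✗
  (3.5, 1.5, 75°): beam 1 = 1.5529 ≠ 1.9319 ✗
  (2.5, 5.5, 60°): beam 1 = 0.5774 ≠ 1.9319 ✗
  (2.5, 3.5, 165°): beam 2 = 2.8868 ≠ 1.7321 ✗
  (4.5, 5.5, 330°): beam 1 = 5.0000 ≠ 1.9319 ✗
  …
  (3.5, 2.5, 285°): r_1=1.9319, r_2=1.7321, r_3=1.7321, r_4=2.5882 — all match ✓
Unique over the lattice → pose = (3.5, 2.5, 285°).

(x, y, θ) = (3.5, 2.5, 285°)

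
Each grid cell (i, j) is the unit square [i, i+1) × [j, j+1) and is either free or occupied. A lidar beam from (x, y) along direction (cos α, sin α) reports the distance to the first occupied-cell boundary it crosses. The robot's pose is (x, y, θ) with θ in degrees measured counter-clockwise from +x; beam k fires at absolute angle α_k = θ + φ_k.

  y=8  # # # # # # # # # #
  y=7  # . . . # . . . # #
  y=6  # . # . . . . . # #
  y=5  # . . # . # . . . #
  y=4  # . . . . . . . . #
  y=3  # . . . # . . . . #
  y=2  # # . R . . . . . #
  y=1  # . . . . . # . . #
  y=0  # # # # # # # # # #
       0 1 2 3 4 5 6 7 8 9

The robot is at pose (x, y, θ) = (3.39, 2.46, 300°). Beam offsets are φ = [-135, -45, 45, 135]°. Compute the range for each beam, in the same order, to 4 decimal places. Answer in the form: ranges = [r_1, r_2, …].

beam 1: φ=-135°, α=165°
  direction (-0.9659, 0.2588); cell (3,2); t to first gridline: x 0.4038, y 2.0864 (then +1.0353 / +3.8637)
    (2,2) via x @ 0.4038
    (1,2) via x @ 1.4390  # hit
  → r_1 = 1.4390
beam 2: φ=-45°, α=255°
  direction (-0.2588, -0.9659); cell (3,2); t to first gridline: x 1.5068, y 0.4762 (then +3.8637 / +1.0353)
    (3,1) via y @ 0.4762
    (2,1) via x @ 1.5068
    (2,0) via y @ 1.5115  # hit
  → r_2 = 1.5115
beam 3: φ=45°, α=345°
  direction (0.9659, -0.2588); cell (3,2); t to first gridline: x 0.6315, y 1.7773 (then +1.0353 / +3.8637)
    (4,2) via x @ 0.6315
    (5,2) via x @ 1.6668
    (5,1) via y @ 1.7773
    (6,1) via x @ 2.7021  # hit
  → r_3 = 2.7021
beam 4: φ=135°, α=75°
  direction (0.2588, 0.9659); cell (3,2); t to first gridline: x 2.3569, y 0.5590 (then +3.8637 / +1.0353)
    (3,3) via y @ 0.5590
    (3,4) via y @ 1.5943
    (4,4) via x @ 2.3569
    (4,5) via y @ 2.6296
    (4,6) via y @ 3.6649
    (4,7) via y @ 4.7002  # hit
  → r_4 = 4.7002

ranges = [1.4390, 1.5115, 2.7021, 4.7002]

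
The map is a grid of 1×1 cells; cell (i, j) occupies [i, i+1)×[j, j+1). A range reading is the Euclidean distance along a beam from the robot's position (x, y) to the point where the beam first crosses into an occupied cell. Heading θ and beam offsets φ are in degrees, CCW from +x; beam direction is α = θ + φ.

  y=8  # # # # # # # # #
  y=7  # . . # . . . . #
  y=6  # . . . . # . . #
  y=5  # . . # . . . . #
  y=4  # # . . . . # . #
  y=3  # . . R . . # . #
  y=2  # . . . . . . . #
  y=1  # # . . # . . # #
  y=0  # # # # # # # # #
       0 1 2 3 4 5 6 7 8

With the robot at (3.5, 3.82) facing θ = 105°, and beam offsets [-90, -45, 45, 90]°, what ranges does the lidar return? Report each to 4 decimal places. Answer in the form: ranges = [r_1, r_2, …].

ranges = [2.5882, 3.0000, 1.7321, 2.5882]

beam 1: φ=-90°, α=15°
  dir = (cos 15°, sin 15°) = (0.9659, 0.2588); from cell (3,3)
  next x-line at t=0.5176, next y-line at t=0.6955; Δt_x=1.0353, Δt_y=3.8637
    x: enter (4,3) at t=0.5176
    y: enter (4,4) at t=0.6955
    x: enter (5,4) at t=1.5529
    x: enter (6,4) at t=2.5882 ← occupied
  → r_1 = 2.5882
beam 2: φ=-45°, α=60°
  dir = (cos 60°, sin 60°) = (0.5000, 0.8660); from cell (3,3)
  next x-line at t=1.0000, next y-line at t=0.2078; Δt_x=2.0000, Δt_y=1.1547
    y: enter (3,4) at t=0.2078
    x: enter (4,4) at t=1.0000
    y: enter (4,5) at t=1.3625
    y: enter (4,6) at t=2.5172
    x: enter (5,6) at t=3.0000 ← occupied
  → r_2 = 3.0000
beam 3: φ=45°, α=150°
  dir = (cos 150°, sin 150°) = (-0.8660, 0.5000); from cell (3,3)
  next x-line at t=0.5774, next y-line at t=0.3600; Δt_x=1.1547, Δt_y=2.0000
    y: enter (3,4) at t=0.3600
    x: enter (2,4) at t=0.5774
    x: enter (1,4) at t=1.7321 ← occupied
  → r_3 = 1.7321
beam 4: φ=90°, α=195°
  dir = (cos 195°, sin 195°) = (-0.9659, -0.2588); from cell (3,3)
  next x-line at t=0.5176, next y-line at t=3.1682; Δt_x=1.0353, Δt_y=3.8637
    x: enter (2,3) at t=0.5176
    x: enter (1,3) at t=1.5529
    x: enter (0,3) at t=2.5882 ← occupied
  → r_4 = 2.5882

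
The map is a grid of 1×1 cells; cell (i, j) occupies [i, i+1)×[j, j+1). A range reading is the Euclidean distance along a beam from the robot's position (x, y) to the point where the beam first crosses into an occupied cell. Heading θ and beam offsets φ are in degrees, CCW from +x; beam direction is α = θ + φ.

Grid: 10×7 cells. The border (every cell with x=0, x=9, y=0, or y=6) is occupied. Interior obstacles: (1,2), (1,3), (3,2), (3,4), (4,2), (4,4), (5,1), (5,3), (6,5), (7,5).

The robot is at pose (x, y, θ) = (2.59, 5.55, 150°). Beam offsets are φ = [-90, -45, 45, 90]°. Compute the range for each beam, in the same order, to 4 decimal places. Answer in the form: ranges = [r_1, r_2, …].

ranges = [0.5196, 0.4659, 1.6461, 1.7898]

beam 1: φ=-90°, α=60°
  d=(0.5000,0.8660)  start (2,5)  tX=0.8200 tY=0.5196  stride 1/|dx|=2.0000 1/|dy|=1.1547
    cross y-line → (2,6), t=0.5196 (wall)
  → r_1 = 0.5196
beam 2: φ=-45°, α=105°
  d=(-0.2588,0.9659)  start (2,5)  tX=2.2796 tY=0.4659  stride 1/|dx|=3.8637 1/|dy|=1.0353
    cross y-line → (2,6), t=0.4659 (wall)
  → r_2 = 0.4659
beam 3: φ=45°, α=195°
  d=(-0.9659,-0.2588)  start (2,5)  tX=0.6108 tY=2.1250  stride 1/|dx|=1.0353 1/|dy|=3.8637
    cross x-line → (1,5), t=0.6108
    cross x-line → (0,5), t=1.6461 (wall)
  → r_3 = 1.6461
beam 4: φ=90°, α=240°
  d=(-0.5000,-0.8660)  start (2,5)  tX=1.1800 tY=0.6351  stride 1/|dx|=2.0000 1/|dy|=1.1547
    cross y-line → (2,4), t=0.6351
    cross x-line → (1,4), t=1.1800
    cross y-line → (1,3), t=1.7898 (wall)
  → r_4 = 1.7898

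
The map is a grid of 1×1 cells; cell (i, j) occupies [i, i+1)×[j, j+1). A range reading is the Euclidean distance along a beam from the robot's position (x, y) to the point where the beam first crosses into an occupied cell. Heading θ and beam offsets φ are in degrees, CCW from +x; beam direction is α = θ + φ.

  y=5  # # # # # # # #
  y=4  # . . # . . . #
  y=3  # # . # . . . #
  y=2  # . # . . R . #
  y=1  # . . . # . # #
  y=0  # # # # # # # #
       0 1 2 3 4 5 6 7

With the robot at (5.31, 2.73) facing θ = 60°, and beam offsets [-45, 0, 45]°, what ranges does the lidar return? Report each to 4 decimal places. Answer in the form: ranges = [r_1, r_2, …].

ranges = [1.7496, 2.6212, 2.3501]

beam 1: φ=-45°, α=15°
  dir = (cos 15°, sin 15°) = (0.9659, 0.2588); from cell (5,2)
  next x-line at t=0.7143, next y-line at t=1.0432; Δt_x=1.0353, Δt_y=3.8637
    x: enter (6,2) at t=0.7143
    y: enter (6,3) at t=1.0432
    x: enter (7,3) at t=1.7496 ← occupied
  → r_1 = 1.7496
beam 2: φ=0°, α=60°
  dir = (cos 60°, sin 60°) = (0.5000, 0.8660); from cell (5,2)
  next x-line at t=1.3800, next y-line at t=0.3118; Δt_x=2.0000, Δt_y=1.1547
    y: enter (5,3) at t=0.3118
    x: enter (6,3) at t=1.3800
    y: enter (6,4) at t=1.4665
    y: enter (6,5) at t=2.6212 ← occupied
  → r_2 = 2.6212
beam 3: φ=45°, α=105°
  dir = (cos 105°, sin 105°) = (-0.2588, 0.9659); from cell (5,2)
  next x-line at t=1.1977, next y-line at t=0.2795; Δt_x=3.8637, Δt_y=1.0353
    y: enter (5,3) at t=0.2795
    x: enter (4,3) at t=1.1977
    y: enter (4,4) at t=1.3148
    y: enter (4,5) at t=2.3501 ← occupied
  → r_3 = 2.3501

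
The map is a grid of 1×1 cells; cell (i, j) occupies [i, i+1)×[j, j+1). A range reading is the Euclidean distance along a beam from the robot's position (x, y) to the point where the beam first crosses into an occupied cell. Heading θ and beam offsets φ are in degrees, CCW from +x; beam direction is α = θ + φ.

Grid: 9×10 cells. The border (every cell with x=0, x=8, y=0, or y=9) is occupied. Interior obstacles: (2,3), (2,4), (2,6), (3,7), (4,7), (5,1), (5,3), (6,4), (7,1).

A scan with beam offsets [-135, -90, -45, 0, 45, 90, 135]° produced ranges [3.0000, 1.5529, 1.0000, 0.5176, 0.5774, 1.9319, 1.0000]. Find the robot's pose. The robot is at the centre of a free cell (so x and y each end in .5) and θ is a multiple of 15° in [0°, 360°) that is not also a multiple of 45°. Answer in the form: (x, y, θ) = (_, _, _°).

Candidates: 47 free-cell centres × 16 headings = 752 poses. Raycast each; keep the one whose scan matches to 4 dp.
  (2.5, 7.5, 210°): beam 1 = 1.5529 ≠ 3.0000 ✗
  (3.5, 1.5, 15°): beam 1 = 0.5774 ≠ 3.0000 ✗
  (2.5, 7.5, 75°): beam 1 = 0.5774 ≠ 3.0000 ✗
  (7.5, 5.5, 75°): beam 1 = 1.0000 ≠ 3.0000 ✗
  (2.5, 5.5, 60°): beam 1 = 0.5176 ≠ 3.0000 ✗
  …
  (1.5, 7.5, 165°): r_1=3.0000, r_2=1.5529, r_3=1.0000, r_4=0.5176, r_5=0.5774, r_6=1.9319, r_7=1.0000 — all match ✓
Unique over the lattice → pose = (1.5, 7.5, 165°).

(x, y, θ) = (1.5, 7.5, 165°)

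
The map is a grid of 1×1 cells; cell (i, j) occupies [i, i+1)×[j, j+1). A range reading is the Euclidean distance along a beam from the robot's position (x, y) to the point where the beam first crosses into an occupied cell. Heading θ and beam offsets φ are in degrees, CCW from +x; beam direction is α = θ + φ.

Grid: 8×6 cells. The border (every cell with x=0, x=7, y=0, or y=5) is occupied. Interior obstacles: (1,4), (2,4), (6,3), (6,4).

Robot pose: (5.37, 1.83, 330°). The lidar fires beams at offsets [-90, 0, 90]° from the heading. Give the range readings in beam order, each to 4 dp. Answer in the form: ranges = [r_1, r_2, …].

beam 1: φ=-90°, α=240°
  direction (-0.5000, -0.8660); cell (5,1); t to first gridline: x 0.7400, y 0.9584 (then +2.0000 / +1.1547)
    (4,1) via x @ 0.7400
    (4,0) via y @ 0.9584  # hit
  → r_1 = 0.9584
beam 2: φ=0°, α=330°
  direction (0.8660, -0.5000); cell (5,1); t to first gridline: x 0.7275, y 1.6600 (then +1.1547 / +2.0000)
    (6,1) via x @ 0.7275
    (6,0) via y @ 1.6600  # hit
  → r_2 = 1.6600
beam 3: φ=90°, α=60°
  direction (0.5000, 0.8660); cell (5,1); t to first gridline: x 1.2600, y 0.1963 (then +2.0000 / +1.1547)
    (5,2) via y @ 0.1963
    (6,2) via x @ 1.2600
    (6,3) via y @ 1.3510  # hit
  → r_3 = 1.3510

ranges = [0.9584, 1.6600, 1.3510]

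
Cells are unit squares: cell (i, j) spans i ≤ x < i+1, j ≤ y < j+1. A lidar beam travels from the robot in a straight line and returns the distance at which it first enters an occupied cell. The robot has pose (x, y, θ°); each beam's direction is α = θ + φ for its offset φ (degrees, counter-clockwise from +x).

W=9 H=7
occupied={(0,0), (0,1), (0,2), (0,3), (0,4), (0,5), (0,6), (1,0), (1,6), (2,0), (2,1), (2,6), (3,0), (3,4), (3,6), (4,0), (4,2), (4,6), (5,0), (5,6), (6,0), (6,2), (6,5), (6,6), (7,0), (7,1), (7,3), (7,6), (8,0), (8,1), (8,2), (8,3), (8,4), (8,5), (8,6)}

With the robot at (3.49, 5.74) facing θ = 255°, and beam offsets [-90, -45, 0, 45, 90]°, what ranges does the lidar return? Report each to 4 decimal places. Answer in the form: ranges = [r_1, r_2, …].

beam 1: φ=-90°, α=165°
  dir = (cos 165°, sin 165°) = (-0.9659, 0.2588); from cell (3,5)
  next x-line at t=0.5073, next y-line at t=1.0046; Δt_x=1.0353, Δt_y=3.8637
    x: enter (2,5) at t=0.5073
    y: enter (2,6) at t=1.0046 ← occupied
  → r_1 = 1.0046
beam 2: φ=-45°, α=210°
  dir = (cos 210°, sin 210°) = (-0.8660, -0.5000); from cell (3,5)
  next x-line at t=0.5658, next y-line at t=1.4800; Δt_x=1.1547, Δt_y=2.0000
    x: enter (2,5) at t=0.5658
    y: enter (2,4) at t=1.4800
    x: enter (1,4) at t=1.7205
    x: enter (0,4) at t=2.8752 ← occupied
  → r_2 = 2.8752
beam 3: φ=0°, α=255°
  dir = (cos 255°, sin 255°) = (-0.2588, -0.9659); from cell (3,5)
  next x-line at t=1.8932, next y-line at t=0.7661; Δt_x=3.8637, Δt_y=1.0353
    y: enter (3,4) at t=0.7661 ← occupied
  → r_3 = 0.7661
beam 4: φ=45°, α=300°
  dir = (cos 300°, sin 300°) = (0.5000, -0.8660); from cell (3,5)
  next x-line at t=1.0200, next y-line at t=0.8545; Δt_x=2.0000, Δt_y=1.1547
    y: enter (3,4) at t=0.8545 ← occupied
  → r_4 = 0.8545
beam 5: φ=90°, α=345°
  dir = (cos 345°, sin 345°) = (0.9659, -0.2588); from cell (3,5)
  next x-line at t=0.5280, next y-line at t=2.8591; Δt_x=1.0353, Δt_y=3.8637
    x: enter (4,5) at t=0.5280
    x: enter (5,5) at t=1.5633
    x: enter (6,5) at t=2.5985 ← occupied
  → r_5 = 2.5985

ranges = [1.0046, 2.8752, 0.7661, 0.8545, 2.5985]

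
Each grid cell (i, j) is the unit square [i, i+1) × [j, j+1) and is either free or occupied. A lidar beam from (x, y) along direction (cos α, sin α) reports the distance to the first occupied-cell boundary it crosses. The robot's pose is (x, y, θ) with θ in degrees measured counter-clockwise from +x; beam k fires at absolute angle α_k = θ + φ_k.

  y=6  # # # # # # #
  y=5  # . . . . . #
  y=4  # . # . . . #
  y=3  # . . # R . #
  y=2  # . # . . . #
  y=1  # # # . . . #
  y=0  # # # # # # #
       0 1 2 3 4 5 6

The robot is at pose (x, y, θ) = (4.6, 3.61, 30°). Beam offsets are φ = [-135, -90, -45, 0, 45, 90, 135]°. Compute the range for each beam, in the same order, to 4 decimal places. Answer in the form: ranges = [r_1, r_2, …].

ranges = [2.7021, 2.8000, 1.4494, 1.6166, 2.4743, 2.7597, 0.6212]

beam 1: φ=-135°, α=255°
  dir = (cos 255°, sin 255°) = (-0.2588, -0.9659); from cell (4,3)
  next x-line at t=2.3182, next y-line at t=0.6315; Δt_x=3.8637, Δt_y=1.0353
    y: enter (4,2) at t=0.6315
    y: enter (4,1) at t=1.6668
    x: enter (3,1) at t=2.3182
    y: enter (3,0) at t=2.7021 ← occupied
  → r_1 = 2.7021
beam 2: φ=-90°, α=300°
  dir = (cos 300°, sin 300°) = (0.5000, -0.8660); from cell (4,3)
  next x-line at t=0.8000, next y-line at t=0.7044; Δt_x=2.0000, Δt_y=1.1547
    y: enter (4,2) at t=0.7044
    x: enter (5,2) at t=0.8000
    y: enter (5,1) at t=1.8591
    x: enter (6,1) at t=2.8000 ← occupied
  → r_2 = 2.8000
beam 3: φ=-45°, α=345°
  dir = (cos 345°, sin 345°) = (0.9659, -0.2588); from cell (4,3)
  next x-line at t=0.4141, next y-line at t=2.3569; Δt_x=1.0353, Δt_y=3.8637
    x: enter (5,3) at t=0.4141
    x: enter (6,3) at t=1.4494 ← occupied
  → r_3 = 1.4494
beam 4: φ=0°, α=30°
  dir = (cos 30°, sin 30°) = (0.8660, 0.5000); from cell (4,3)
  next x-line at t=0.4619, next y-line at t=0.7800; Δt_x=1.1547, Δt_y=2.0000
    x: enter (5,3) at t=0.4619
    y: enter (5,4) at t=0.7800
    x: enter (6,4) at t=1.6166 ← occupied
  → r_4 = 1.6166
beam 5: φ=45°, α=75°
  dir = (cos 75°, sin 75°) = (0.2588, 0.9659); from cell (4,3)
  next x-line at t=1.5455, next y-line at t=0.4038; Δt_x=3.8637, Δt_y=1.0353
    y: enter (4,4) at t=0.4038
    y: enter (4,5) at t=1.4390
    x: enter (5,5) at t=1.5455
    y: enter (5,6) at t=2.4743 ← occupied
  → r_5 = 2.4743
beam 6: φ=90°, α=120°
  dir = (cos 120°, sin 120°) = (-0.5000, 0.8660); from cell (4,3)
  next x-line at t=1.2000, next y-line at t=0.4503; Δt_x=2.0000, Δt_y=1.1547
    y: enter (4,4) at t=0.4503
    x: enter (3,4) at t=1.2000
    y: enter (3,5) at t=1.6050
    y: enter (3,6) at t=2.7597 ← occupied
  → r_6 = 2.7597
beam 7: φ=135°, α=165°
  dir = (cos 165°, sin 165°) = (-0.9659, 0.2588); from cell (4,3)
  next x-line at t=0.6212, next y-line at t=1.5068; Δt_x=1.0353, Δt_y=3.8637
    x: enter (3,3) at t=0.6212 ← occupied
  → r_7 = 0.6212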